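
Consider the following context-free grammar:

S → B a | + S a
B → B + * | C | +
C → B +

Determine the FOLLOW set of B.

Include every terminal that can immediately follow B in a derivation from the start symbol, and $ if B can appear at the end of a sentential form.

We compute FOLLOW(B) using the standard algorithm.
FOLLOW(S) starts with {$}.
FIRST(B) = {+}
FIRST(C) = {+}
FIRST(S) = {+}
FOLLOW(B) = {+, a}
FOLLOW(C) = {+, a}
FOLLOW(S) = {$, a}
Therefore, FOLLOW(B) = {+, a}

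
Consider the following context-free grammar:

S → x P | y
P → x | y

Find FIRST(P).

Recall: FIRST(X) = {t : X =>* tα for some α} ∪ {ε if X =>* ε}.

We compute FIRST(P) using the standard algorithm.
FIRST(P) = {x, y}
FIRST(S) = {x, y}
Therefore, FIRST(P) = {x, y}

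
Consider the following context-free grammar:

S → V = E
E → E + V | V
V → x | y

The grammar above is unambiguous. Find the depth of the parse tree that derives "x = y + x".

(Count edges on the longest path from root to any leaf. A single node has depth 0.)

4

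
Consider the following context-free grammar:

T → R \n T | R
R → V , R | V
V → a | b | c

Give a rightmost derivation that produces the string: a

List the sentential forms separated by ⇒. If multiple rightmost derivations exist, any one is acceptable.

T ⇒ R ⇒ V ⇒ a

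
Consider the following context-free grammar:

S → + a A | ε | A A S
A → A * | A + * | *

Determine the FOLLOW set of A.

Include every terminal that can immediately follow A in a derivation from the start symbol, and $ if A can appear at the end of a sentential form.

We compute FOLLOW(A) using the standard algorithm.
FOLLOW(S) starts with {$}.
FIRST(A) = {*}
FIRST(S) = {*, +, ε}
FOLLOW(A) = {$, *, +}
FOLLOW(S) = {$}
Therefore, FOLLOW(A) = {$, *, +}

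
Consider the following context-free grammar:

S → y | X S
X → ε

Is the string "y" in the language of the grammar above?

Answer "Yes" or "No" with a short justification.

Yes - a valid derivation exists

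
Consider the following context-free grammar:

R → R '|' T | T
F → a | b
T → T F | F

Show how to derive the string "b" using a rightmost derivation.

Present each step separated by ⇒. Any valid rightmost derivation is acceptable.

R ⇒ T ⇒ F ⇒ b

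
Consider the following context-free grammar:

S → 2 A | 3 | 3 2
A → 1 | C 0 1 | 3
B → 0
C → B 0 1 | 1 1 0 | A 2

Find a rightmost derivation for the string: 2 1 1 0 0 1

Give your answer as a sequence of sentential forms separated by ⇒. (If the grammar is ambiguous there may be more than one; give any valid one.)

S ⇒ 2 A ⇒ 2 C 0 1 ⇒ 2 1 1 0 0 1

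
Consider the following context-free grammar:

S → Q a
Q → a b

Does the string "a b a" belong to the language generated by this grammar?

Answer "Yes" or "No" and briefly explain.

Yes - a valid derivation exists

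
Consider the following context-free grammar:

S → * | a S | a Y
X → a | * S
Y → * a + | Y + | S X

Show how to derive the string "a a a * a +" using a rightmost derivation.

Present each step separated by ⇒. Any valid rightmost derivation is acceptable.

S ⇒ a S ⇒ a a S ⇒ a a a Y ⇒ a a a * a +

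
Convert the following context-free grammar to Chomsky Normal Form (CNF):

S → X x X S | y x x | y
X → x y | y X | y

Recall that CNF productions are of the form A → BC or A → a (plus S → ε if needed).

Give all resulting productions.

TX → x; TY → y; S → y; X → y; S → X X0; X0 → TX X1; X1 → X S; S → TY X2; X2 → TX TX; X → TX TY; X → TY X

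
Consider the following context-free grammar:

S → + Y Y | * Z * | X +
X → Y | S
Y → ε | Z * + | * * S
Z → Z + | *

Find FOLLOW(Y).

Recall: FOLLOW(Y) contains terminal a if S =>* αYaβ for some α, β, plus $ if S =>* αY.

We compute FOLLOW(Y) using the standard algorithm.
FOLLOW(S) starts with {$}.
FIRST(S) = {*, +}
FIRST(X) = {*, +, ε}
FIRST(Y) = {*, ε}
FIRST(Z) = {*}
FOLLOW(S) = {$, *, +}
FOLLOW(X) = {+}
FOLLOW(Y) = {$, *, +}
FOLLOW(Z) = {*, +}
Therefore, FOLLOW(Y) = {$, *, +}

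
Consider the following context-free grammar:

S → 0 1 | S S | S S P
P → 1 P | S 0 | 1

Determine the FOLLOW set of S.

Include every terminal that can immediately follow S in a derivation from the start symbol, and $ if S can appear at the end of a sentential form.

We compute FOLLOW(S) using the standard algorithm.
FOLLOW(S) starts with {$}.
FIRST(P) = {0, 1}
FIRST(S) = {0}
FOLLOW(P) = {$, 0, 1}
FOLLOW(S) = {$, 0, 1}
Therefore, FOLLOW(S) = {$, 0, 1}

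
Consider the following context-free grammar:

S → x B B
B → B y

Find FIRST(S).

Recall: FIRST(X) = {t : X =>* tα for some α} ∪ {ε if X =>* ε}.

We compute FIRST(S) using the standard algorithm.
FIRST(B) = {}
FIRST(S) = {x}
Therefore, FIRST(S) = {x}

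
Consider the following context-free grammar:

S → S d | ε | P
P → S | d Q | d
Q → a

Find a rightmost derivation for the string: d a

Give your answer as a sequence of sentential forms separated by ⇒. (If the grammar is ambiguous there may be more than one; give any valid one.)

S ⇒ P ⇒ d Q ⇒ d a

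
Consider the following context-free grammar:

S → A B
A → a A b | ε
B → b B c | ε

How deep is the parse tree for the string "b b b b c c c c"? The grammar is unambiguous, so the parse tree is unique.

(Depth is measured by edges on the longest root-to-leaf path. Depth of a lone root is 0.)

6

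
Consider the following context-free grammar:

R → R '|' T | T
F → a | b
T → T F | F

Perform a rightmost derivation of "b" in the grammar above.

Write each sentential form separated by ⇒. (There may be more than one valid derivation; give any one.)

R ⇒ T ⇒ F ⇒ b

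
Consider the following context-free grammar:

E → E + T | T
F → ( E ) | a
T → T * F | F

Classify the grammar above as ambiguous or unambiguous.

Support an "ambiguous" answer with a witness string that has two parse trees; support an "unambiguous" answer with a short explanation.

Unambiguous - every string in the language has a unique parse tree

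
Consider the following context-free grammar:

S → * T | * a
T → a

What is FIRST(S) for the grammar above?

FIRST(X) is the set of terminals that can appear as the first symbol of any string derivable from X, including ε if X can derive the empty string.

We compute FIRST(S) using the standard algorithm.
FIRST(S) = {*}
FIRST(T) = {a}
Therefore, FIRST(S) = {*}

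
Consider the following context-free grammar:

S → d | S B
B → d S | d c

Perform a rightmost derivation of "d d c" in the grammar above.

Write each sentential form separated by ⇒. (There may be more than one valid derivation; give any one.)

S ⇒ S B ⇒ S d c ⇒ d d c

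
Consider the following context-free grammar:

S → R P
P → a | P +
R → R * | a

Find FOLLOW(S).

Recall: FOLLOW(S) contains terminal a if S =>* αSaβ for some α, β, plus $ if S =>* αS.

We compute FOLLOW(S) using the standard algorithm.
FOLLOW(S) starts with {$}.
FIRST(P) = {a}
FIRST(R) = {a}
FIRST(S) = {a}
FOLLOW(P) = {$, +}
FOLLOW(R) = {*, a}
FOLLOW(S) = {$}
Therefore, FOLLOW(S) = {$}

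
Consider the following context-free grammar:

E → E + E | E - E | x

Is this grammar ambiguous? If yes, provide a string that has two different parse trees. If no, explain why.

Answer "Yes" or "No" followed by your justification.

Yes - the string 'x - x - x + x - x - x' has two distinct leftmost derivations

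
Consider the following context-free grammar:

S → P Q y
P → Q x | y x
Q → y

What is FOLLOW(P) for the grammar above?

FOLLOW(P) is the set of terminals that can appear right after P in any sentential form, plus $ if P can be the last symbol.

We compute FOLLOW(P) using the standard algorithm.
FOLLOW(S) starts with {$}.
FIRST(P) = {y}
FIRST(Q) = {y}
FIRST(S) = {y}
FOLLOW(P) = {y}
FOLLOW(Q) = {x, y}
FOLLOW(S) = {$}
Therefore, FOLLOW(P) = {y}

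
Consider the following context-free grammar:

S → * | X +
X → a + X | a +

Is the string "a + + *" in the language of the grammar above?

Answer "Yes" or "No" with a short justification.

No - no valid derivation exists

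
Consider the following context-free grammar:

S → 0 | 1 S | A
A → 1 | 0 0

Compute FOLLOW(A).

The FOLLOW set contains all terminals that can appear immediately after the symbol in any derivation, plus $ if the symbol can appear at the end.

We compute FOLLOW(A) using the standard algorithm.
FOLLOW(S) starts with {$}.
FIRST(A) = {0, 1}
FIRST(S) = {0, 1}
FOLLOW(A) = {$}
FOLLOW(S) = {$}
Therefore, FOLLOW(A) = {$}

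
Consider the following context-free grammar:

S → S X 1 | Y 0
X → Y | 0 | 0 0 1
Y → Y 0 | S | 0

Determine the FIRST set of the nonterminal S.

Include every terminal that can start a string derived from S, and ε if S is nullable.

We compute FIRST(S) using the standard algorithm.
FIRST(S) = {0}
FIRST(X) = {0}
FIRST(Y) = {0}
Therefore, FIRST(S) = {0}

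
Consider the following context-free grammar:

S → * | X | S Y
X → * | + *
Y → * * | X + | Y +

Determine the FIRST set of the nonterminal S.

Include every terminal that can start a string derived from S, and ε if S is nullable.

We compute FIRST(S) using the standard algorithm.
FIRST(S) = {*, +}
FIRST(X) = {*, +}
FIRST(Y) = {*, +}
Therefore, FIRST(S) = {*, +}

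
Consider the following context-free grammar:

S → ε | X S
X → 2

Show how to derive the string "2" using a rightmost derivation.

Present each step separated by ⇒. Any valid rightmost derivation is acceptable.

S ⇒ X S ⇒ X ⇒ 2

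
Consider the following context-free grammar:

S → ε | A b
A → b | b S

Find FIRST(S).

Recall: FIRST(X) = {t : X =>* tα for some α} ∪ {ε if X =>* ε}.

We compute FIRST(S) using the standard algorithm.
FIRST(A) = {b}
FIRST(S) = {b, ε}
Therefore, FIRST(S) = {b, ε}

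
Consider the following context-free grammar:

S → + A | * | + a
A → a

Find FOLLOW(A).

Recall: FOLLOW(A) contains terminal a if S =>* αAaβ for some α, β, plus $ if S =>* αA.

We compute FOLLOW(A) using the standard algorithm.
FOLLOW(S) starts with {$}.
FIRST(A) = {a}
FIRST(S) = {*, +}
FOLLOW(A) = {$}
FOLLOW(S) = {$}
Therefore, FOLLOW(A) = {$}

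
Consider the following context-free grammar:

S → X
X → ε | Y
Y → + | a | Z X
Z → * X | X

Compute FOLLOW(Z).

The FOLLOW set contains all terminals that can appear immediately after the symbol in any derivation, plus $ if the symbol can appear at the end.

We compute FOLLOW(Z) using the standard algorithm.
FOLLOW(S) starts with {$}.
FIRST(S) = {*, +, a, ε}
FIRST(X) = {*, +, a, ε}
FIRST(Y) = {*, +, a, ε}
FIRST(Z) = {*, +, a, ε}
FOLLOW(S) = {$}
FOLLOW(X) = {$, *, +, a}
FOLLOW(Y) = {$, *, +, a}
FOLLOW(Z) = {$, *, +, a}
Therefore, FOLLOW(Z) = {$, *, +, a}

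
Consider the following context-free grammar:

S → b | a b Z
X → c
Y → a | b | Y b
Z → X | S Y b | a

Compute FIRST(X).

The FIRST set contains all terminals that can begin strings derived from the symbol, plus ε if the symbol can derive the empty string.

We compute FIRST(X) using the standard algorithm.
FIRST(S) = {a, b}
FIRST(X) = {c}
FIRST(Y) = {a, b}
FIRST(Z) = {a, b, c}
Therefore, FIRST(X) = {c}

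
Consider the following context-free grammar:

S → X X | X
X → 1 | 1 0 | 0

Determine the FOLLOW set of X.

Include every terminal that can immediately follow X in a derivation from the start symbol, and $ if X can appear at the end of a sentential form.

We compute FOLLOW(X) using the standard algorithm.
FOLLOW(S) starts with {$}.
FIRST(S) = {0, 1}
FIRST(X) = {0, 1}
FOLLOW(S) = {$}
FOLLOW(X) = {$, 0, 1}
Therefore, FOLLOW(X) = {$, 0, 1}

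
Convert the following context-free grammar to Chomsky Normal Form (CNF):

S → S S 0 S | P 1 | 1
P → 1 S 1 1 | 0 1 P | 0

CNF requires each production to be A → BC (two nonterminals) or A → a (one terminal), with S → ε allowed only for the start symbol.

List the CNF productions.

T0 → 0; T1 → 1; S → 1; P → 0; S → S X0; X0 → S X1; X1 → T0 S; S → P T1; P → T1 X2; X2 → S X3; X3 → T1 T1; P → T0 X4; X4 → T1 P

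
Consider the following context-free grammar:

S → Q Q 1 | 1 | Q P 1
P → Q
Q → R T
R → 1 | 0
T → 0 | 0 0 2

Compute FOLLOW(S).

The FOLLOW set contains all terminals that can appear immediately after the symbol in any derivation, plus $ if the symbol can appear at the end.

We compute FOLLOW(S) using the standard algorithm.
FOLLOW(S) starts with {$}.
FIRST(P) = {0, 1}
FIRST(Q) = {0, 1}
FIRST(R) = {0, 1}
FIRST(S) = {0, 1}
FIRST(T) = {0}
FOLLOW(P) = {1}
FOLLOW(Q) = {0, 1}
FOLLOW(R) = {0}
FOLLOW(S) = {$}
FOLLOW(T) = {0, 1}
Therefore, FOLLOW(S) = {$}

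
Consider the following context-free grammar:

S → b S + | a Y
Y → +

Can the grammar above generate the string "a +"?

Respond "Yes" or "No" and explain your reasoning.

Yes - a valid derivation exists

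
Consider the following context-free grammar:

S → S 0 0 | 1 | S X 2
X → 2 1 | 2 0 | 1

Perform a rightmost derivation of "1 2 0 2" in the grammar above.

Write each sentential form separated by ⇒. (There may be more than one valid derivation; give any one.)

S ⇒ S X 2 ⇒ S 2 0 2 ⇒ 1 2 0 2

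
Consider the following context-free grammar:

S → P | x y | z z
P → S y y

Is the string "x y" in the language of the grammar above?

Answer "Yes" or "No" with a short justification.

Yes - a valid derivation exists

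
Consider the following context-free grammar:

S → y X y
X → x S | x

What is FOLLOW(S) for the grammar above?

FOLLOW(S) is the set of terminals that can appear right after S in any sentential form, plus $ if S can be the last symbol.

We compute FOLLOW(S) using the standard algorithm.
FOLLOW(S) starts with {$}.
FIRST(S) = {y}
FIRST(X) = {x}
FOLLOW(S) = {$, y}
FOLLOW(X) = {y}
Therefore, FOLLOW(S) = {$, y}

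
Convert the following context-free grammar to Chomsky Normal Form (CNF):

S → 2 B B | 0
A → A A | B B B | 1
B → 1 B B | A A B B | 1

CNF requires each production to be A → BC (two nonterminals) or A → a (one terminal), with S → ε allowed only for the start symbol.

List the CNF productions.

T2 → 2; S → 0; A → 1; T1 → 1; B → 1; S → T2 X0; X0 → B B; A → A A; A → B X1; X1 → B B; B → T1 X2; X2 → B B; B → A X3; X3 → A X4; X4 → B B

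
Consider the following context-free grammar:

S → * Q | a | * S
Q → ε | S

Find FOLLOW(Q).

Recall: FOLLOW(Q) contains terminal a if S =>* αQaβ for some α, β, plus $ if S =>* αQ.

We compute FOLLOW(Q) using the standard algorithm.
FOLLOW(S) starts with {$}.
FIRST(Q) = {*, a, ε}
FIRST(S) = {*, a}
FOLLOW(Q) = {$}
FOLLOW(S) = {$}
Therefore, FOLLOW(Q) = {$}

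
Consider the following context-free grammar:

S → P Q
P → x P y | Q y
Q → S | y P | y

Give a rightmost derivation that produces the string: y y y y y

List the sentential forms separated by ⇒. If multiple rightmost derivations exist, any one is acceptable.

S ⇒ P Q ⇒ P y P ⇒ P y Q y ⇒ P y y y ⇒ Q y y y y ⇒ y y y y y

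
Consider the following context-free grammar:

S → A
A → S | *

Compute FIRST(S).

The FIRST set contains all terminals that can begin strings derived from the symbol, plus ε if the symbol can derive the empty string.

We compute FIRST(S) using the standard algorithm.
FIRST(A) = {*}
FIRST(S) = {*}
Therefore, FIRST(S) = {*}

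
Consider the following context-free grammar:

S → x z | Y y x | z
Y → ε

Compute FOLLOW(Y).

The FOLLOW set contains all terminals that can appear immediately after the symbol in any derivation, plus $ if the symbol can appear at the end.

We compute FOLLOW(Y) using the standard algorithm.
FOLLOW(S) starts with {$}.
FIRST(S) = {x, y, z}
FIRST(Y) = {ε}
FOLLOW(S) = {$}
FOLLOW(Y) = {y}
Therefore, FOLLOW(Y) = {y}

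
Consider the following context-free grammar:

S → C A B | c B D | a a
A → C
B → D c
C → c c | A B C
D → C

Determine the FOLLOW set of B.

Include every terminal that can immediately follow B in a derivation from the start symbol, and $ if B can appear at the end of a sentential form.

We compute FOLLOW(B) using the standard algorithm.
FOLLOW(S) starts with {$}.
FIRST(A) = {c}
FIRST(B) = {c}
FIRST(C) = {c}
FIRST(D) = {c}
FIRST(S) = {a, c}
FOLLOW(A) = {c}
FOLLOW(B) = {$, c}
FOLLOW(C) = {$, c}
FOLLOW(D) = {$, c}
FOLLOW(S) = {$}
Therefore, FOLLOW(B) = {$, c}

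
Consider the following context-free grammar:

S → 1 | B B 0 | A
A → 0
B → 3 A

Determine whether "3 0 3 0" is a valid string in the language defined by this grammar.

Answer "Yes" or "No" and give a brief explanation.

No - no valid derivation exists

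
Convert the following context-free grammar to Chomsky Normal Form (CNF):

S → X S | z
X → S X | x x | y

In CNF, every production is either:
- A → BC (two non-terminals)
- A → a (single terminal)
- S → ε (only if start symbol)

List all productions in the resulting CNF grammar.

S → z; TX → x; X → y; S → X S; X → S X; X → TX TX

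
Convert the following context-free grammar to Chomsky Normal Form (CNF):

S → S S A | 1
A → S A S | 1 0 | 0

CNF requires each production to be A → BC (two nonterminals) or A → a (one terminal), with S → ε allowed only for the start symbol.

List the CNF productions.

S → 1; T1 → 1; T0 → 0; A → 0; S → S X0; X0 → S A; A → S X1; X1 → A S; A → T1 T0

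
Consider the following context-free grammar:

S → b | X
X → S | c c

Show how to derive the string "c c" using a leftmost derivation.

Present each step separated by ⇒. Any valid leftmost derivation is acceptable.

S ⇒ X ⇒ S ⇒ X ⇒ c c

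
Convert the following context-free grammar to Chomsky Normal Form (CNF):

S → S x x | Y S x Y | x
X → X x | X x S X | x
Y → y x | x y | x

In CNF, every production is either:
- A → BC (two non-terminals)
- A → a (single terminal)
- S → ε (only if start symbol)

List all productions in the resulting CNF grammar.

TX → x; S → x; X → x; TY → y; Y → x; S → S X0; X0 → TX TX; S → Y X1; X1 → S X2; X2 → TX Y; X → X TX; X → X X3; X3 → TX X4; X4 → S X; Y → TY TX; Y → TX TY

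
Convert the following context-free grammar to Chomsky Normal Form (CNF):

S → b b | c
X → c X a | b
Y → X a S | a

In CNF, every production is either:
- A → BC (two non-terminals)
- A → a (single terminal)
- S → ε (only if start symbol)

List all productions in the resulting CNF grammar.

TB → b; S → c; TC → c; TA → a; X → b; Y → a; S → TB TB; X → TC X0; X0 → X TA; Y → X X1; X1 → TA S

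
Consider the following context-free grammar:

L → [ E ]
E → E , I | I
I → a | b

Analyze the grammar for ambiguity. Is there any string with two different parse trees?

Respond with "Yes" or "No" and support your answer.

No - the grammar is unambiguous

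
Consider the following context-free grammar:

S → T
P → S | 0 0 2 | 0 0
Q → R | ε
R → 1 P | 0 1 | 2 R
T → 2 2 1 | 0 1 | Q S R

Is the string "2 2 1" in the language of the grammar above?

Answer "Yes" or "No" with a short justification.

Yes - a valid derivation exists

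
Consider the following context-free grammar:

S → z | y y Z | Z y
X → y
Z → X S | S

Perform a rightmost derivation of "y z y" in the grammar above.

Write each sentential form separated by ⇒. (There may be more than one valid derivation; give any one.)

S ⇒ Z y ⇒ X S y ⇒ X z y ⇒ y z y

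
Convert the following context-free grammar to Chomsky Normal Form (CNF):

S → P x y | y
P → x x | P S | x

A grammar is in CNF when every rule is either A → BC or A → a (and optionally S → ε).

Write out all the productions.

TX → x; TY → y; S → y; P → x; S → P X0; X0 → TX TY; P → TX TX; P → P S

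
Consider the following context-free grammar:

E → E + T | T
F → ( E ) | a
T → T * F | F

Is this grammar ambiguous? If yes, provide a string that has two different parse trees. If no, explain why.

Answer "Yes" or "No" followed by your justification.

No - the grammar is unambiguous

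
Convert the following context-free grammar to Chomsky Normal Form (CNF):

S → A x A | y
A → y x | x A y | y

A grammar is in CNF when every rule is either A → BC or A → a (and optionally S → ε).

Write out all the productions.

TX → x; S → y; TY → y; A → y; S → A X0; X0 → TX A; A → TY TX; A → TX X1; X1 → A TY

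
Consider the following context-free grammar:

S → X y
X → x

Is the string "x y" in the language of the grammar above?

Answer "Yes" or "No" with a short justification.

Yes - a valid derivation exists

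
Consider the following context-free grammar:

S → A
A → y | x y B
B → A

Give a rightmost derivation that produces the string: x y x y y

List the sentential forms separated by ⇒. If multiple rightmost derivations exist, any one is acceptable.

S ⇒ A ⇒ x y B ⇒ x y A ⇒ x y x y B ⇒ x y x y A ⇒ x y x y y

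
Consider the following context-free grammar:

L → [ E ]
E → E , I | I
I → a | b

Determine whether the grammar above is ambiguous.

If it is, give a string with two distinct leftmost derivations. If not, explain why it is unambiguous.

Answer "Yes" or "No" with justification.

No - the grammar is unambiguous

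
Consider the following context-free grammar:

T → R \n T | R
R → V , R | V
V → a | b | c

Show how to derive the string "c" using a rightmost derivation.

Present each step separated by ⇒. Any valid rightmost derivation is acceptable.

T ⇒ R ⇒ V ⇒ c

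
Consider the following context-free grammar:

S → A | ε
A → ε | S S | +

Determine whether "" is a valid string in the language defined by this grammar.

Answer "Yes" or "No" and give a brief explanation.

Yes - a valid derivation exists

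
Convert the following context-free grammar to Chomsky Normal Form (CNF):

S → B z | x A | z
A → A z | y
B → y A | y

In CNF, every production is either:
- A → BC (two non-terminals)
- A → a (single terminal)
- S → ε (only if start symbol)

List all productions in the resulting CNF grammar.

TZ → z; TX → x; S → z; A → y; TY → y; B → y; S → B TZ; S → TX A; A → A TZ; B → TY A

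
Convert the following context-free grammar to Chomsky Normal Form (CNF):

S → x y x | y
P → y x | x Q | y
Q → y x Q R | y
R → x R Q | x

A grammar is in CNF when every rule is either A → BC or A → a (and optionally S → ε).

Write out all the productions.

TX → x; TY → y; S → y; P → y; Q → y; R → x; S → TX X0; X0 → TY TX; P → TY TX; P → TX Q; Q → TY X1; X1 → TX X2; X2 → Q R; R → TX X3; X3 → R Q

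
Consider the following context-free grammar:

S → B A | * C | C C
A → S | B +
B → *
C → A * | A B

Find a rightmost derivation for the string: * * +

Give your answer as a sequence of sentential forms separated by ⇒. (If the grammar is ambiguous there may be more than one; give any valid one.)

S ⇒ B A ⇒ B B + ⇒ B * + ⇒ * * +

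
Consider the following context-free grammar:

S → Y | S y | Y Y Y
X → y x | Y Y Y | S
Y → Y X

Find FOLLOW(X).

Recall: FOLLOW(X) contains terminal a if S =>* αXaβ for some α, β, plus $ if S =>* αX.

We compute FOLLOW(X) using the standard algorithm.
FOLLOW(S) starts with {$}.
FIRST(S) = {}
FIRST(X) = {y}
FIRST(Y) = {}
FOLLOW(S) = {$, y}
FOLLOW(X) = {$, y}
FOLLOW(Y) = {$, y}
Therefore, FOLLOW(X) = {$, y}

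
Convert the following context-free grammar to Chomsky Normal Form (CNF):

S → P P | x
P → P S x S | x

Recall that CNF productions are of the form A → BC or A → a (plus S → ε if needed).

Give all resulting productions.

S → x; TX → x; P → x; S → P P; P → P X0; X0 → S X1; X1 → TX S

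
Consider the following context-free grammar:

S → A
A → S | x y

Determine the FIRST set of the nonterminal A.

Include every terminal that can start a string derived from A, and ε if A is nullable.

We compute FIRST(A) using the standard algorithm.
FIRST(A) = {x}
FIRST(S) = {x}
Therefore, FIRST(A) = {x}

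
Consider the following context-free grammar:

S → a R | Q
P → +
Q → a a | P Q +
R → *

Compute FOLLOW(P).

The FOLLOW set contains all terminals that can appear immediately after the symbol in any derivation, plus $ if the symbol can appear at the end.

We compute FOLLOW(P) using the standard algorithm.
FOLLOW(S) starts with {$}.
FIRST(P) = {+}
FIRST(Q) = {+, a}
FIRST(R) = {*}
FIRST(S) = {+, a}
FOLLOW(P) = {+, a}
FOLLOW(Q) = {$, +}
FOLLOW(R) = {$}
FOLLOW(S) = {$}
Therefore, FOLLOW(P) = {+, a}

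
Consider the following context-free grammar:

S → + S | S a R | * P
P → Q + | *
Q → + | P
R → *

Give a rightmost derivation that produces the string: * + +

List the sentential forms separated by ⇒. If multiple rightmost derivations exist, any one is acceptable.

S ⇒ * P ⇒ * Q + ⇒ * + +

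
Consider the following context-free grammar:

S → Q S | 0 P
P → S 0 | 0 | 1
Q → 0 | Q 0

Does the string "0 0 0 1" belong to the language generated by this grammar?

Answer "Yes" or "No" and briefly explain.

Yes - a valid derivation exists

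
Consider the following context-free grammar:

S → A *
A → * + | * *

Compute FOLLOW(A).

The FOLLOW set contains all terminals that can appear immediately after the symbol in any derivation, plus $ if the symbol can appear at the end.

We compute FOLLOW(A) using the standard algorithm.
FOLLOW(S) starts with {$}.
FIRST(A) = {*}
FIRST(S) = {*}
FOLLOW(A) = {*}
FOLLOW(S) = {$}
Therefore, FOLLOW(A) = {*}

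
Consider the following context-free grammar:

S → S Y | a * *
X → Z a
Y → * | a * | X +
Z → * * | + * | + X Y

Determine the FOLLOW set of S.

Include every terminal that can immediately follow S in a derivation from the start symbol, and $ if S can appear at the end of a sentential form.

We compute FOLLOW(S) using the standard algorithm.
FOLLOW(S) starts with {$}.
FIRST(S) = {a}
FIRST(X) = {*, +}
FIRST(Y) = {*, +, a}
FIRST(Z) = {*, +}
FOLLOW(S) = {$, *, +, a}
FOLLOW(X) = {*, +, a}
FOLLOW(Y) = {$, *, +, a}
FOLLOW(Z) = {a}
Therefore, FOLLOW(S) = {$, *, +, a}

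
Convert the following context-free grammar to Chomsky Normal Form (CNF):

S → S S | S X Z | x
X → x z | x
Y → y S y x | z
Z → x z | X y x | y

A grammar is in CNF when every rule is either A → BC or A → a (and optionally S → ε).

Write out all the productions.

S → x; TX → x; TZ → z; X → x; TY → y; Y → z; Z → y; S → S S; S → S X0; X0 → X Z; X → TX TZ; Y → TY X1; X1 → S X2; X2 → TY TX; Z → TX TZ; Z → X X3; X3 → TY TX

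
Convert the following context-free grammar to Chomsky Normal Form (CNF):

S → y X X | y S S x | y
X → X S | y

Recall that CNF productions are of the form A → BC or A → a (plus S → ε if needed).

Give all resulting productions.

TY → y; TX → x; S → y; X → y; S → TY X0; X0 → X X; S → TY X1; X1 → S X2; X2 → S TX; X → X S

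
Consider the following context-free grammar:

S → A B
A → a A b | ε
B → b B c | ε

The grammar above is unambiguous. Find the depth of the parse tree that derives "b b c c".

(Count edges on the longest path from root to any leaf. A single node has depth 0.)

4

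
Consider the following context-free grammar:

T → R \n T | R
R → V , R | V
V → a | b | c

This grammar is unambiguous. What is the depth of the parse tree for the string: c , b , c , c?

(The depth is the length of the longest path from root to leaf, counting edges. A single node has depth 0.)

6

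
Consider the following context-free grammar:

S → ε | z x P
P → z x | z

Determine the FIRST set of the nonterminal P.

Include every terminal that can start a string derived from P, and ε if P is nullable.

We compute FIRST(P) using the standard algorithm.
FIRST(P) = {z}
FIRST(S) = {z, ε}
Therefore, FIRST(P) = {z}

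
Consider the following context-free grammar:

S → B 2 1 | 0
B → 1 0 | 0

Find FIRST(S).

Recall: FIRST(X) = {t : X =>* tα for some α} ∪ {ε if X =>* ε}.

We compute FIRST(S) using the standard algorithm.
FIRST(B) = {0, 1}
FIRST(S) = {0, 1}
Therefore, FIRST(S) = {0, 1}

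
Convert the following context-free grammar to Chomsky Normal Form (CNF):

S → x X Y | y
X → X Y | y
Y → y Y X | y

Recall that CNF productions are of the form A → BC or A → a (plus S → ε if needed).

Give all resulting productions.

TX → x; S → y; X → y; TY → y; Y → y; S → TX X0; X0 → X Y; X → X Y; Y → TY X1; X1 → Y X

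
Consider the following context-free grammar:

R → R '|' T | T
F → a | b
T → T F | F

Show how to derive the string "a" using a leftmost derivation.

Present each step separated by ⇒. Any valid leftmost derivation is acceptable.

R ⇒ T ⇒ F ⇒ a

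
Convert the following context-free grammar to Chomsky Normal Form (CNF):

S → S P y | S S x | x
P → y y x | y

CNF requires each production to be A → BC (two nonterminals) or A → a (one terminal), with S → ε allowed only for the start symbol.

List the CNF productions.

TY → y; TX → x; S → x; P → y; S → S X0; X0 → P TY; S → S X1; X1 → S TX; P → TY X2; X2 → TY TX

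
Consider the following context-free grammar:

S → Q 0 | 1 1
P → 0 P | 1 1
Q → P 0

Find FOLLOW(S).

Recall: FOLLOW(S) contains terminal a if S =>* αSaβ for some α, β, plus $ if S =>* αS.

We compute FOLLOW(S) using the standard algorithm.
FOLLOW(S) starts with {$}.
FIRST(P) = {0, 1}
FIRST(Q) = {0, 1}
FIRST(S) = {0, 1}
FOLLOW(P) = {0}
FOLLOW(Q) = {0}
FOLLOW(S) = {$}
Therefore, FOLLOW(S) = {$}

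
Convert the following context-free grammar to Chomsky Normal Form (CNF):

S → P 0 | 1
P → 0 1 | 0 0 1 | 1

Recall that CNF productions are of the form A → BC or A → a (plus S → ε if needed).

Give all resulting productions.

T0 → 0; S → 1; T1 → 1; P → 1; S → P T0; P → T0 T1; P → T0 X0; X0 → T0 T1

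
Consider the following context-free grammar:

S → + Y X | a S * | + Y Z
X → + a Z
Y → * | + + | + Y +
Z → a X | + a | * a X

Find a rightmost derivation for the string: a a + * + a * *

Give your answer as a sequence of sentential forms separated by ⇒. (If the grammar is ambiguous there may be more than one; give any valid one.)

S ⇒ a S * ⇒ a a S * * ⇒ a a + Y Z * * ⇒ a a + Y + a * * ⇒ a a + * + a * *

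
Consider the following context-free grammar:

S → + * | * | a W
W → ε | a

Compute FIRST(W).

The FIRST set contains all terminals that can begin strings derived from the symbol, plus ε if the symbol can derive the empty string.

We compute FIRST(W) using the standard algorithm.
FIRST(S) = {*, +, a}
FIRST(W) = {a, ε}
Therefore, FIRST(W) = {a, ε}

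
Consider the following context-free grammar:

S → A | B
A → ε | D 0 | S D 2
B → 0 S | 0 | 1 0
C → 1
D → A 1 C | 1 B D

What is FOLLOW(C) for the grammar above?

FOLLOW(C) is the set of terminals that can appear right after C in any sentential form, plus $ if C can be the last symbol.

We compute FOLLOW(C) using the standard algorithm.
FOLLOW(S) starts with {$}.
FIRST(A) = {0, 1, ε}
FIRST(B) = {0, 1}
FIRST(C) = {1}
FIRST(D) = {0, 1}
FIRST(S) = {0, 1, ε}
FOLLOW(A) = {$, 0, 1}
FOLLOW(B) = {$, 0, 1}
FOLLOW(C) = {0, 2}
FOLLOW(D) = {0, 2}
FOLLOW(S) = {$, 0, 1}
Therefore, FOLLOW(C) = {0, 2}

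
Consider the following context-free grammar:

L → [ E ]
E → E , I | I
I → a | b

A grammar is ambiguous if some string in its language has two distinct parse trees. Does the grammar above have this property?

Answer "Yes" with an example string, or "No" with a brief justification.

No - the grammar is unambiguous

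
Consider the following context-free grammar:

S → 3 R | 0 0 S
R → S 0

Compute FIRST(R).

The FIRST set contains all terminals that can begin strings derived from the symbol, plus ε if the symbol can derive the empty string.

We compute FIRST(R) using the standard algorithm.
FIRST(R) = {0, 3}
FIRST(S) = {0, 3}
Therefore, FIRST(R) = {0, 3}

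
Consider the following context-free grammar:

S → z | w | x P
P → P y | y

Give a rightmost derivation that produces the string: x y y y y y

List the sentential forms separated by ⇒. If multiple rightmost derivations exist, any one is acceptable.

S ⇒ x P ⇒ x P y ⇒ x P y y ⇒ x P y y y ⇒ x P y y y y ⇒ x y y y y y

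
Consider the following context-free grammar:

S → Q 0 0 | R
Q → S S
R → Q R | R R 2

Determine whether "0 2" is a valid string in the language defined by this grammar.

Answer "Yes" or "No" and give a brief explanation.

No - no valid derivation exists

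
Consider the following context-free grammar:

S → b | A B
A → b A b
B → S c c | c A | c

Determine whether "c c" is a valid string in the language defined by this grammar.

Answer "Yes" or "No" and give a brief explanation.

No - no valid derivation exists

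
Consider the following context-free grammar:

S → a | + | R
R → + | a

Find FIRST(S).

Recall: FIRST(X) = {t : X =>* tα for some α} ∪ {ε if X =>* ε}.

We compute FIRST(S) using the standard algorithm.
FIRST(R) = {+, a}
FIRST(S) = {+, a}
Therefore, FIRST(S) = {+, a}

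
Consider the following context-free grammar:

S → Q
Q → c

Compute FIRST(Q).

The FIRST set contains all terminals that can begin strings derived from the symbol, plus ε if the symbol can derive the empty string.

We compute FIRST(Q) using the standard algorithm.
FIRST(Q) = {c}
FIRST(S) = {c}
Therefore, FIRST(Q) = {c}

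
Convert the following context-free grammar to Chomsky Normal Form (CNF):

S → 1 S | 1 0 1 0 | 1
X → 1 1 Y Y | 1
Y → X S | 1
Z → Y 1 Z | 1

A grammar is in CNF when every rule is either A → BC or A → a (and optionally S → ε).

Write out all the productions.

T1 → 1; T0 → 0; S → 1; X → 1; Y → 1; Z → 1; S → T1 S; S → T1 X0; X0 → T0 X1; X1 → T1 T0; X → T1 X2; X2 → T1 X3; X3 → Y Y; Y → X S; Z → Y X4; X4 → T1 Z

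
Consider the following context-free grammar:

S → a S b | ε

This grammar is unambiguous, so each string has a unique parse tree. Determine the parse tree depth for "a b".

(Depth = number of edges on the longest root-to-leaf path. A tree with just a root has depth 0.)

2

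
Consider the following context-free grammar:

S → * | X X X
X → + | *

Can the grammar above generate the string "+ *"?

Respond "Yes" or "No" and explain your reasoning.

No - no valid derivation exists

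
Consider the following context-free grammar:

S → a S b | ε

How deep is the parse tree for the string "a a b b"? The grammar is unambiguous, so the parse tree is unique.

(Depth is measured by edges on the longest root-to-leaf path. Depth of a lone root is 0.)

3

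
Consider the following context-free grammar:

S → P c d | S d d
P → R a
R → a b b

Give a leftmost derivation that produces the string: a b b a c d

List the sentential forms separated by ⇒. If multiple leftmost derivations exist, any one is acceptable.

S ⇒ P c d ⇒ R a c d ⇒ a b b a c d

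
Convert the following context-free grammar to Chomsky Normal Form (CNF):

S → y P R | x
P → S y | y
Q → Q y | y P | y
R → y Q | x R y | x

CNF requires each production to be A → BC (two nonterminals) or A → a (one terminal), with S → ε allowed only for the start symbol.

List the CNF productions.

TY → y; S → x; P → y; Q → y; TX → x; R → x; S → TY X0; X0 → P R; P → S TY; Q → Q TY; Q → TY P; R → TY Q; R → TX X1; X1 → R TY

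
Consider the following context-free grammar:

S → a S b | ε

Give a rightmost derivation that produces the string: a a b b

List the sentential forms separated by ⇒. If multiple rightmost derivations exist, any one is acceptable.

S ⇒ a S b ⇒ a a S b b ⇒ a a b b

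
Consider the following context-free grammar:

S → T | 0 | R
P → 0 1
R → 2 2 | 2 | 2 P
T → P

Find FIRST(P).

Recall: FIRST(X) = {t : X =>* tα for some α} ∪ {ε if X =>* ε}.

We compute FIRST(P) using the standard algorithm.
FIRST(P) = {0}
FIRST(R) = {2}
FIRST(S) = {0, 2}
FIRST(T) = {0}
Therefore, FIRST(P) = {0}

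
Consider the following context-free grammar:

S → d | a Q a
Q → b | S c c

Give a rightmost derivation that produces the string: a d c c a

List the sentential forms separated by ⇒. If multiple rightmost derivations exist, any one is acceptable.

S ⇒ a Q a ⇒ a S c c a ⇒ a d c c a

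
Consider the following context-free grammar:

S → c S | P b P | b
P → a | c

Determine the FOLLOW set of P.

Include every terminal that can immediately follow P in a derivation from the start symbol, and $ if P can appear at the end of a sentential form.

We compute FOLLOW(P) using the standard algorithm.
FOLLOW(S) starts with {$}.
FIRST(P) = {a, c}
FIRST(S) = {a, b, c}
FOLLOW(P) = {$, b}
FOLLOW(S) = {$}
Therefore, FOLLOW(P) = {$, b}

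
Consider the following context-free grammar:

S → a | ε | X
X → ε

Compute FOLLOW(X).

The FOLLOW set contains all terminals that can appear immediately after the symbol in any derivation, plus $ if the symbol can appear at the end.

We compute FOLLOW(X) using the standard algorithm.
FOLLOW(S) starts with {$}.
FIRST(S) = {a, ε}
FIRST(X) = {ε}
FOLLOW(S) = {$}
FOLLOW(X) = {$}
Therefore, FOLLOW(X) = {$}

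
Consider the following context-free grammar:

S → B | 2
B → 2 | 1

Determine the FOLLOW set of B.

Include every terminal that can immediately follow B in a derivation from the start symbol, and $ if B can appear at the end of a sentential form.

We compute FOLLOW(B) using the standard algorithm.
FOLLOW(S) starts with {$}.
FIRST(B) = {1, 2}
FIRST(S) = {1, 2}
FOLLOW(B) = {$}
FOLLOW(S) = {$}
Therefore, FOLLOW(B) = {$}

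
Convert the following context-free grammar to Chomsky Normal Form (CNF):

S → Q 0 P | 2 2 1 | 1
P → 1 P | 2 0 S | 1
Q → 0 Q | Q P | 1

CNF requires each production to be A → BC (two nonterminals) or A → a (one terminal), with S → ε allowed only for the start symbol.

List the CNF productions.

T0 → 0; T2 → 2; T1 → 1; S → 1; P → 1; Q → 1; S → Q X0; X0 → T0 P; S → T2 X1; X1 → T2 T1; P → T1 P; P → T2 X2; X2 → T0 S; Q → T0 Q; Q → Q P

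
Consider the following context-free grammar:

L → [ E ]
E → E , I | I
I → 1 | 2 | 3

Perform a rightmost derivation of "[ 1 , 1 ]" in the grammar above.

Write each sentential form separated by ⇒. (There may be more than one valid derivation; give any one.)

L ⇒ [ E ] ⇒ [ E , I ] ⇒ [ E , 1 ] ⇒ [ I , 1 ] ⇒ [ 1 , 1 ]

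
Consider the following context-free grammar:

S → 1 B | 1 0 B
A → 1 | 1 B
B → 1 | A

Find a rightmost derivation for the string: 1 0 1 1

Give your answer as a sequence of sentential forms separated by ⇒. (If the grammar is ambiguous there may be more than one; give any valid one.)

S ⇒ 1 0 B ⇒ 1 0 A ⇒ 1 0 1 B ⇒ 1 0 1 1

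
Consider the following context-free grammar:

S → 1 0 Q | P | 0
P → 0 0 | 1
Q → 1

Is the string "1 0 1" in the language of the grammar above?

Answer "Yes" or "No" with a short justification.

Yes - a valid derivation exists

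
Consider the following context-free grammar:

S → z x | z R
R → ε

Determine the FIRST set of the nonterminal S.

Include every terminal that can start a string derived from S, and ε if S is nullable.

We compute FIRST(S) using the standard algorithm.
FIRST(R) = {ε}
FIRST(S) = {z}
Therefore, FIRST(S) = {z}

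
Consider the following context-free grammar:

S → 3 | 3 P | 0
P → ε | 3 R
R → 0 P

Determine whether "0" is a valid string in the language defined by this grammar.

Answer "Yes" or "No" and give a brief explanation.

Yes - a valid derivation exists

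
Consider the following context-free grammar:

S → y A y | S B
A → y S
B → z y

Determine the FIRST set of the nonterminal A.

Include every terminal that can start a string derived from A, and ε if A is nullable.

We compute FIRST(A) using the standard algorithm.
FIRST(A) = {y}
FIRST(B) = {z}
FIRST(S) = {y}
Therefore, FIRST(A) = {y}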